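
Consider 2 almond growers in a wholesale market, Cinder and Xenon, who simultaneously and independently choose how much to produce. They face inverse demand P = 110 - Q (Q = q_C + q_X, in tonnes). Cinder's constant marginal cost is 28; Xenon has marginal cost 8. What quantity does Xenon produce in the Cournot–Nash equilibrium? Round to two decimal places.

Cinder's profit: π_C = (110 - Q)q_C - (28q_C). Setting ∂π_C/∂q_C = 0: 82 - 2q_C - (q_X) = 0.
Xenon's first-order condition: 102 - 2q_X - (q_C) = 0.
Best responses: q_C = (82 - q_X)/2, q_X = (102 - q_C)/2.
Substituting one into the other gives q_C = 62/3 and q_X = 122/3.

40.67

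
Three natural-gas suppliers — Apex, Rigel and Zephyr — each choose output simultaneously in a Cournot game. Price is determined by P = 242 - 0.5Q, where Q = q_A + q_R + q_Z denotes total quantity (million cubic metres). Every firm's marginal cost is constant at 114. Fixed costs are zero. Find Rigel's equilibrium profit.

Each firm earns π_i = (242 - 0.5Q)q_i - 114q_i.
First-order condition (treating rivals' output as given): 128 - q_i - (1/2)·Σ_{j≠i} q_j = 0.
By symmetry each firm produces the same amount; substituting Σ_{j≠i} q_j = 2q_i yields q_i = 128/2 = 64.
Price P = 242 - (1/2)·192 = 146.
Rigel's profit: (146 - 114)·64 = 2048.

2048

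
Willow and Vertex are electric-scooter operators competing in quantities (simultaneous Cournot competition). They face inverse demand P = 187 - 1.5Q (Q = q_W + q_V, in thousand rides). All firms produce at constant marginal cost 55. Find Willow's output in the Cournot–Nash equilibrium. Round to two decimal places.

A representative firm's profit is π_i = q_i(187 - 1.5Q) - 55q_i.
First-order condition (treating rivals' output as given): 132 - 3q_i - (3/2)q_j = 0.
With identical firms every q_j equals q_i, so q_j = q_i and 132 = (9/2)q_i, giving q_i = 88/3.

29.33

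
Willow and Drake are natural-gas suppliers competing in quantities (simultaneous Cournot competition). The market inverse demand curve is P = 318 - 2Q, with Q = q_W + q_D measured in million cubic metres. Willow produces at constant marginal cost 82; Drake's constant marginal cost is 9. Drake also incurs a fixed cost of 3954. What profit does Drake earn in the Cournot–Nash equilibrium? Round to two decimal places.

4152.89

Willow's profit: π_W = (318 - 2Q)q_W - (82q_W). Setting ∂π_W/∂q_W = 0: 236 - 4q_W - 2(q_D) = 0.
Drake's first-order condition: 309 - 4q_D - 2(q_W) = 0.
So q_W = (236 - 2q_D)/4 and q_D = (309 - 2q_W)/4.
Solving the pair: q_W = 163/6, q_D = 191/3.
Price P = 318 - 2·(545/6) = 409/3.
Drake's profit: (409/3 - 9)·(191/3) - 3954 = 4152.8889.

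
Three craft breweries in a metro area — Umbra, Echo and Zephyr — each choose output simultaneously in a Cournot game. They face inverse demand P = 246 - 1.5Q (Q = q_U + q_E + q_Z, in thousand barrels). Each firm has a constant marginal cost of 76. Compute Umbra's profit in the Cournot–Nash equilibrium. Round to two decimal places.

Each firm earns π_i = (246 - 1.5Q)q_i - 76q_i.
Setting ∂π_i/∂q_i = 0 with rivals' quantities fixed: 170 - 3q_i - (3/2)·Σ_{j≠i} q_j = 0.
With identical firms every q_j equals q_i, so Σ_{j≠i} q_j = 2q_i and 170 = 6q_i, giving q_i = 85/3.
Price P = 246 - (3/2)·85 = 237/2.
Umbra's profit: (237/2 - 76)·(85/3) = 1204.1667.

1204.17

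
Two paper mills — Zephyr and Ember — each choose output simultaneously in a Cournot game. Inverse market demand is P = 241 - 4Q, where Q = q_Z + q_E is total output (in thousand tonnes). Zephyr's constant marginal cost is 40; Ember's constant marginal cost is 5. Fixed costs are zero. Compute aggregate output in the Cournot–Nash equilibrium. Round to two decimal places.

36.42

Zephyr's profit: π_Z = (241 - 4Q)q_Z - (40q_Z). Setting ∂π_Z/∂q_Z = 0: 201 - 8q_Z - 4(q_E) = 0.
Ember's profit: π_E = (241 - 4Q)q_E - (5q_E). Setting ∂π_E/∂q_E = 0: 236 - 8q_E - 4(q_Z) = 0.
Best responses: q_Z = (201 - 4q_E)/8, q_E = (236 - 4q_Z)/8.
Solving the pair: q_Z = 83/6, q_E = 271/12.
Total output Q = 83/6 + 271/12 = 437/12.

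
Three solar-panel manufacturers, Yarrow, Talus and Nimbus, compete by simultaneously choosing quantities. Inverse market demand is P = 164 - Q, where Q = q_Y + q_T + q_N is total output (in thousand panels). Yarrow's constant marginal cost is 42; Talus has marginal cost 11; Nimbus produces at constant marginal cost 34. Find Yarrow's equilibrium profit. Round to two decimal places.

Yarrow's profit: π_Y = (164 - Q)q_Y - (42q_Y). Setting ∂π_Y/∂q_Y = 0: 122 - 2q_Y - (q_T + q_N) = 0.
Talus's profit: π_T = (164 - Q)q_T - (11q_T). Setting ∂π_T/∂q_T = 0: 153 - 2q_T - (q_Y + q_N) = 0.
Nimbus's first-order condition: 130 - 2q_N - (q_Y + q_T) = 0.
Summing all 3 equations gives 405 − 4Q = 0, hence Q = 405/4.
Back-substituting: q_Y = (122 − 405/4) = 83/4, q_T = (153 − 405/4) = 207/4, q_N = (130 − 405/4) = 115/4.
Price P = 164 - 405/4 = 251/4.
Yarrow's profit: (251/4 - 42)·(83/4) = 430.5625.

430.56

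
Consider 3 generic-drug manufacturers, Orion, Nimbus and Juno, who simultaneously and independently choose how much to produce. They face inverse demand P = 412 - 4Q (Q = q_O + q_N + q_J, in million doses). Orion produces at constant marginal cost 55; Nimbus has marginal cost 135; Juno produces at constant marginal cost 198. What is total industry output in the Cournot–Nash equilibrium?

Orion's profit: π_O = (412 - 4Q)q_O - (55q_O). Setting ∂π_O/∂q_O = 0: 357 - 8q_O - 4(q_N + q_J) = 0.
Nimbus's first-order condition: 277 - 8q_N - 4(q_O + q_J) = 0.
Juno's profit: π_J = (412 - 4Q)q_J - (198q_J). Setting ∂π_J/∂q_J = 0: 214 - 8q_J - 4(q_O + q_N) = 0.
Adding the 3 conditions: 848 − 8Q − 8Q = 0, i.e. Q = 53.
Back-substituting: q_O = (357 − 212)/4 = 145/4, q_N = (277 − 212)/4 = 65/4, q_J = (214 − 212)/4 = 1/2.
Total output Q = 145/4 + 65/4 + 1/2 = 53.

53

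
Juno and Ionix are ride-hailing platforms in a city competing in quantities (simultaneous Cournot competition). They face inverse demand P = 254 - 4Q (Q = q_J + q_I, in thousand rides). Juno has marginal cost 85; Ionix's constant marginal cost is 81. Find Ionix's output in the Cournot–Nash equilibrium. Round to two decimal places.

Juno's profit: π_J = (254 - 4Q)q_J - (85q_J). Setting ∂π_J/∂q_J = 0: 169 - 8q_J - 4(q_I) = 0.
Ionix's profit: π_I = (254 - 4Q)q_I - (81q_I). Setting ∂π_I/∂q_I = 0: 173 - 8q_I - 4(q_J) = 0.
So q_J = (169 - 4q_I)/8 and q_I = (173 - 4q_J)/8.
Solving the pair: q_J = 55/4, q_I = 59/4.

14.75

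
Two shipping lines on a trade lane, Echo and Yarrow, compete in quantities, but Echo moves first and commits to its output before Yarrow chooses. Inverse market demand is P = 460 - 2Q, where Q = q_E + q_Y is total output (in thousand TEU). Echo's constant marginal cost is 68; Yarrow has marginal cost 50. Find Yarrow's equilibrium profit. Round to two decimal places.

6216.13

Solve by backward induction. Given q_E, the follower Yarrow maximises π_Y = (460 - 2q_E - 2q_Y)q_Y - 50q_Y.
Follower FOC: 410 - 2q_E - 4q_Y = 0, so q_Y(q_E) = (410 - 2q_E)/4.
Echo substitutes q_Y(q_E) into its own profit: π_E = q_E(460 - 2q_E - (410 - 2q_E)/2) - 68q_E = (255 - q_E)q_E - 68q_E.
The leader's first-order condition 187 - 2q_E = 0 yields q_E = 187/2.
Then q_Y = (410 - 2·(187/2))/4 = 223/4.
Price P = 460 - 2·(597/4) = 323/2.
Yarrow's profit: (323/2 - 50)·(223/4) = 6216.1250.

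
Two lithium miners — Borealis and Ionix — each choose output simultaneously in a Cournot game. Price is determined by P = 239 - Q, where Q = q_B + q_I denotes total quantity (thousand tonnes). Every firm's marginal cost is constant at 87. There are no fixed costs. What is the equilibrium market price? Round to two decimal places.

137.67

Each firm earns π_i = (239 - Q)q_i - 87q_i.
Setting ∂π_i/∂q_i = 0 with rivals' quantities fixed: 152 - 2q_i - q_j = 0.
With identical firms every q_j equals q_i, so q_j = q_i and 152 = 3q_i, giving q_i = 152/3.
Total output Q = 304/3, so price P = 239 - 304/3 = 413/3.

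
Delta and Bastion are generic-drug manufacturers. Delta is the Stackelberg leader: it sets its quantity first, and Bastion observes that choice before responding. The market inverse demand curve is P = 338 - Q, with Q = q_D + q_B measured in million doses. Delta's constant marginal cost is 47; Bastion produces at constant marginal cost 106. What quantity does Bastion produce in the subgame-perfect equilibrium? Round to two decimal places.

28.50

Solve by backward induction. Given q_D, the follower Bastion maximises π_B = (338 - q_D - q_B)q_B - 106q_B.
Follower FOC: 232 - q_D - 2q_B = 0, so q_B(q_D) = (232 - q_D)/2.
The leader anticipates this reaction. Substituting into P = 338 - Q gives P = 222 - (1/2)q_D, so π_D = (222 - (1/2)q_D)q_D - 47q_D.
Maximising: ∂π_D/∂q_D = 175 - q_D = 0, giving q_D = 175.
Then q_B = (232 - 175)/2 = 57/2.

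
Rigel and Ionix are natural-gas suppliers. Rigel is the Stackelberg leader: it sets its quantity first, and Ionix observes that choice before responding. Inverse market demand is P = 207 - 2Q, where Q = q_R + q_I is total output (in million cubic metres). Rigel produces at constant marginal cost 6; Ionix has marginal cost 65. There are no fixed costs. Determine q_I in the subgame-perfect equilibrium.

The follower Ionix best-responds to any q_R: π_I = (207 - 2Q)q_I - 65q_I.
∂π_I/∂q_I = 142 - 2q_R - 4q_I = 0 gives the reaction function q_I = (142 - 2q_R)/4.
Rigel substitutes q_I(q_R) into its own profit: π_R = q_R(207 - 2q_R - (142 - 2q_R)/2) - 6q_R = (136 - q_R)q_R - 6q_R.
Leader FOC: 130 - 2q_R = 0, so q_R = 65.
Then q_I = (142 - 2·65)/4 = 3.

3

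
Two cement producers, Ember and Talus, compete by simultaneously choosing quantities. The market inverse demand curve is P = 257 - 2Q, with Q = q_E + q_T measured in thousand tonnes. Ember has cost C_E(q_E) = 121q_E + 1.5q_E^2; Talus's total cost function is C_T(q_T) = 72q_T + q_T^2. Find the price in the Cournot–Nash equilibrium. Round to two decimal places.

179.68

Ember's profit: π_E = (257 - 2Q)q_E - (121q_E + (3/2)q_E²). Setting ∂π_E/∂q_E = 0: 136 - 7q_E - 2(q_T) = 0.
Talus's profit: π_T = (257 - 2Q)q_T - (72q_T + q_T²). Setting ∂π_T/∂q_T = 0: 185 - 6q_T - 2(q_E) = 0.
So q_E = (136 - 2q_T)/7 and q_T = (185 - 2q_E)/6.
Solving the pair: q_E = 223/19, q_T = 1023/38.
Total output Q = 1469/38, so price P = 257 - 2·(1469/38) = 179.6842.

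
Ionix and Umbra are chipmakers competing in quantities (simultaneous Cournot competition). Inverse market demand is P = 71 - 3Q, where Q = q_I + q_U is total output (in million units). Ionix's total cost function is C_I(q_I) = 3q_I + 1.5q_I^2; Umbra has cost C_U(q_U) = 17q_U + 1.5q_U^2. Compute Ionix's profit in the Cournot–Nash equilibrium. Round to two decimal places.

Ionix's profit: π_I = (71 - 3Q)q_I - (3q_I + (3/2)q_I²). Setting ∂π_I/∂q_I = 0: 68 - 9q_I - 3(q_U) = 0.
Umbra's profit: π_U = (71 - 3Q)q_U - (17q_U + (3/2)q_U²). Setting ∂π_U/∂q_U = 0: 54 - 9q_U - 3(q_I) = 0.
Best responses: q_I = (68 - 3q_U)/9, q_U = (54 - 3q_I)/9.
Solving the pair: q_I = 25/4, q_U = 47/12.
Price P = 71 - 3·(61/6) = 81/2.
Ionix's profit: (81/2)·(25/4) - 3·(25/4) - (3/2)(25/4)² = 175.7813.

175.78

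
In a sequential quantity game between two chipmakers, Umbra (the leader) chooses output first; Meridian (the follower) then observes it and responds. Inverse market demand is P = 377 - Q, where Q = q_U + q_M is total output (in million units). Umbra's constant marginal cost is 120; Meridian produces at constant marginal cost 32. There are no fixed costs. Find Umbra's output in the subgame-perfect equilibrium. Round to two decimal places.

84.50

Solve by backward induction. Given q_U, the follower Meridian maximises π_M = (377 - q_U - q_M)q_M - 32q_M.
Follower FOC: 345 - q_U - 2q_M = 0, so q_M(q_U) = (345 - q_U)/2.
The leader anticipates this reaction. Substituting into P = 377 - Q gives P = 409/2 - (1/2)q_U, so π_U = (409/2 - (1/2)q_U)q_U - 120q_U.
Leader FOC: 169/2 - q_U = 0, so q_U = 169/2.
Then q_M = (345 - 169/2)/2 = 521/4.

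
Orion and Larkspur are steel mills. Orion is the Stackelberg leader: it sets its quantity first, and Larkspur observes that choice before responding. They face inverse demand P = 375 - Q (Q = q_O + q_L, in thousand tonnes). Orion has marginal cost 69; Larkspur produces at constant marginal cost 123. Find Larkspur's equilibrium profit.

1296

The follower Larkspur best-responds to any q_O: π_L = (375 - Q)q_L - 123q_L.
Follower FOC: 252 - q_O - 2q_L = 0, so q_L(q_O) = (252 - q_O)/2.
Orion substitutes q_L(q_O) into its own profit: π_O = q_O(375 - q_O - (252 - q_O)/2) - 69q_O = (249 - (1/2)q_O)q_O - 69q_O.
Leader FOC: 180 - q_O = 0, so q_O = 180.
Then q_L = (252 - 180)/2 = 36.
Price P = 375 - 216 = 159.
Larkspur's profit: (159 - 123)·36 = 1296.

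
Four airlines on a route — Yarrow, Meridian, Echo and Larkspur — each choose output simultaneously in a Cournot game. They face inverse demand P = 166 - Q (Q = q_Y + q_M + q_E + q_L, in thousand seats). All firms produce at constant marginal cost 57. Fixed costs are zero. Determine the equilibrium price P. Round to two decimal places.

78.80

Each firm earns π_i = (166 - Q)q_i - 57q_i.
Setting ∂π_i/∂q_i = 0 with rivals' quantities fixed: 109 - 2q_i - Σ_{j≠i} q_j = 0.
By symmetry each firm produces the same amount; substituting Σ_{j≠i} q_j = 3q_i yields q_i = 109/5.
Total output Q = 436/5, so price P = 166 - 436/5 = 394/5.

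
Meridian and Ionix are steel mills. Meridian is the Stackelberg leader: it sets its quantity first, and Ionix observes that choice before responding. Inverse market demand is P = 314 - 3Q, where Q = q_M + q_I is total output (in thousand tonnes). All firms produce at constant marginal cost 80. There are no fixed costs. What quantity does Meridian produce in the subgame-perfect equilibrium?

Solve by backward induction. Given q_M, the follower Ionix maximises π_I = (314 - 3q_M - 3q_I)q_I - 80q_I.
Follower FOC: 234 - 3q_M - 6q_I = 0, so q_I(q_M) = (234 - 3q_M)/6.
Meridian substitutes q_I(q_M) into its own profit: π_M = q_M(314 - 3q_M - (234 - 3q_M)/2) - 80q_M = (197 - (3/2)q_M)q_M - 80q_M.
The leader's first-order condition 117 - 3q_M = 0 yields q_M = 39.
Then q_I = (234 - 3·39)/6 = 39/2.

39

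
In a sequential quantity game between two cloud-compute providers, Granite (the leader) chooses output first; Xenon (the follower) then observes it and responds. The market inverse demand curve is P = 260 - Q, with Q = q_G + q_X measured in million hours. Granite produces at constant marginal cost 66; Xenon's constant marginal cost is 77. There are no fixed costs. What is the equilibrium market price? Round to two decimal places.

The follower Xenon best-responds to any q_G: π_X = (260 - Q)q_X - 77q_X.
Follower FOC: 183 - q_G - 2q_X = 0, so q_X(q_G) = (183 - q_G)/2.
Granite substitutes q_X(q_G) into its own profit: π_G = q_G(260 - q_G - (183 - q_G)/2) - 66q_G = (337/2 - (1/2)q_G)q_G - 66q_G.
The leader's first-order condition 205/2 - q_G = 0 yields q_G = 205/2.
Then q_X = (183 - 205/2)/2 = 161/4.
Total output Q = 571/4, so price P = 260 - 571/4 = 469/4.

117.25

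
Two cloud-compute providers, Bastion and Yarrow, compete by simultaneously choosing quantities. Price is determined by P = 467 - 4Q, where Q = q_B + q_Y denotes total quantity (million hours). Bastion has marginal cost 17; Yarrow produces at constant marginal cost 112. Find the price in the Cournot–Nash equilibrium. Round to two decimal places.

198.67

Bastion's profit: π_B = (467 - 4Q)q_B - (17q_B). Setting ∂π_B/∂q_B = 0: 450 - 8q_B - 4(q_Y) = 0.
Yarrow's first-order condition: 355 - 8q_Y - 4(q_B) = 0.
Rearranging gives the reaction functions q_B = (450 - 4q_Y)/8 and q_Y = (355 - 4q_B)/8.
Solving the pair: q_B = 545/12, q_Y = 65/3.
Total output Q = 805/12, so price P = 467 - 4·(805/12) = 596/3.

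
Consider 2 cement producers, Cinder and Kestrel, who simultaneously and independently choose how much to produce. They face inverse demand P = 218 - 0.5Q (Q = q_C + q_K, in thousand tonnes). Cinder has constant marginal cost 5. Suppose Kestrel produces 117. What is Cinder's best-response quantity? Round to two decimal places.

With the rival's output fixed at 117, Cinder's profit is π_C = (218 - (1/2)·117 - (1/2)q_C)q_C - (5q_C) = (319/2 - (1/2)q_C)q_C - (5q_C).
∂π_C/∂q_C = 309/2 - q_C = 0, so q_C = 309/2.

154.50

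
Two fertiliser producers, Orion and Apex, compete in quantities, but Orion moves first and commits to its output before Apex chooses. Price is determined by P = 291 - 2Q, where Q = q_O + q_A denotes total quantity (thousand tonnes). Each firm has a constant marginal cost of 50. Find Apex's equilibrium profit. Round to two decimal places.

1815.03

Solve by backward induction. Given q_O, the follower Apex maximises π_A = (291 - 2q_O - 2q_A)q_A - 50q_A.
∂π_A/∂q_A = 241 - 2q_O - 4q_A = 0 gives the reaction function q_A = (241 - 2q_O)/4.
The leader anticipates this reaction. Substituting into P = 291 - 2Q gives P = 341/2 - q_O, so π_O = (341/2 - q_O)q_O - 50q_O.
The leader's first-order condition 241/2 - 2q_O = 0 yields q_O = 241/4.
Then q_A = (241 - 2·(241/4))/4 = 241/8.
Price P = 291 - 2·(723/8) = 441/4.
Apex's profit: (441/4 - 50)·(241/8) = 1815.0313.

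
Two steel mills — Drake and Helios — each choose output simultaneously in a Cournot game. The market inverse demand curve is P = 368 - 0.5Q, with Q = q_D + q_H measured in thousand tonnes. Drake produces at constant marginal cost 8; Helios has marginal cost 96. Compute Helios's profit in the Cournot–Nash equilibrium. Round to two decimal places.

Drake's profit: π_D = (368 - 0.5Q)q_D - (8q_D). Setting ∂π_D/∂q_D = 0: 360 - q_D - (1/2)(q_H) = 0.
Helios's profit: π_H = (368 - 0.5Q)q_H - (96q_H). Setting ∂π_H/∂q_H = 0: 272 - q_H - (1/2)(q_D) = 0.
Rearranging gives the reaction functions q_D = (360 - (1/2)q_H) and q_H = (272 - (1/2)q_D).
Solving the pair: q_D = 896/3, q_H = 368/3.
Price P = 368 - (1/2)·(1264/3) = 472/3.
Helios's profit: (472/3 - 96)·(368/3) = 7523.5556.

7523.56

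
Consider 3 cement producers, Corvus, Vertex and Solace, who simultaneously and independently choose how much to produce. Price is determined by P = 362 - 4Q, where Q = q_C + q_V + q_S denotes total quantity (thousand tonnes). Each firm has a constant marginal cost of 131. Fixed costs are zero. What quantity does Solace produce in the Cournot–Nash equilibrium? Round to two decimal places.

A representative firm's profit is π_i = q_i(362 - 4Q) - 131q_i.
Setting ∂π_i/∂q_i = 0 with rivals' quantities fixed: 231 - 8q_i - 4·Σ_{j≠i} q_j = 0.
By symmetry each firm produces the same amount; substituting Σ_{j≠i} q_j = 2q_i yields q_i = 231/16.

14.44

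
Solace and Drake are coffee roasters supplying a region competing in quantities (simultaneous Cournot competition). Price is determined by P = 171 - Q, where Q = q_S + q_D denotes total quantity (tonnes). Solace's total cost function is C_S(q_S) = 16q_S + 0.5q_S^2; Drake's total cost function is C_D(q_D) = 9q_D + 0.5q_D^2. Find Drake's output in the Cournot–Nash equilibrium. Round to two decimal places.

Solace's profit: π_S = (171 - Q)q_S - (16q_S + (1/2)q_S²). Setting ∂π_S/∂q_S = 0: 155 - 3q_S - (q_D) = 0.
Drake's first-order condition: 162 - 3q_D - (q_S) = 0.
Best responses: q_S = (155 - q_D)/3, q_D = (162 - q_S)/3.
Solving the pair: q_S = 303/8, q_D = 331/8.

41.38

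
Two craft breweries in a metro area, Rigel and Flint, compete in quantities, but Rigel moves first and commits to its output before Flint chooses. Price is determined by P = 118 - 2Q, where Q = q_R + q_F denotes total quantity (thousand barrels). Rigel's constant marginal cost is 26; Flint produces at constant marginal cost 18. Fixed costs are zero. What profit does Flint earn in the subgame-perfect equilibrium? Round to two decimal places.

The follower Flint best-responds to any q_R: π_F = (118 - 2Q)q_F - 18q_F.
Setting the follower's marginal profit to zero, 100 - 2q_R - 4q_F = 0, i.e. q_F = (100 - 2q_R)/4.
Rigel substitutes q_F(q_R) into its own profit: π_R = q_R(118 - 2q_R - (100 - 2q_R)/2) - 26q_R = (68 - q_R)q_R - 26q_R.
Leader FOC: 42 - 2q_R = 0, so q_R = 21.
Then q_F = (100 - 2·21)/4 = 29/2.
Price P = 118 - 2·(71/2) = 47.
Flint's profit: (47 - 18)·(29/2) = 841/2.

420.50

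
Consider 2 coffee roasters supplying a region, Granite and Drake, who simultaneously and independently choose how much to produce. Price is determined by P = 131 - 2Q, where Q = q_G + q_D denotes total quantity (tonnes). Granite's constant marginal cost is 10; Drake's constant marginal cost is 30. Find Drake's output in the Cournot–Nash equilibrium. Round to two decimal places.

Granite's profit: π_G = (131 - 2Q)q_G - (10q_G). Setting ∂π_G/∂q_G = 0: 121 - 4q_G - 2(q_D) = 0.
Drake's first-order condition: 101 - 4q_D - 2(q_G) = 0.
So q_G = (121 - 2q_D)/4 and q_D = (101 - 2q_G)/4.
Solving the pair: q_G = 47/2, q_D = 27/2.

13.50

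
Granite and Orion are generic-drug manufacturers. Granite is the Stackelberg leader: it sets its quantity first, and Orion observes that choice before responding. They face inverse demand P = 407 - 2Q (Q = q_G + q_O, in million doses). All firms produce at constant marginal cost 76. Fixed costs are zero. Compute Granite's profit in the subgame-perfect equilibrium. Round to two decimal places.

The follower Orion best-responds to any q_G: π_O = (407 - 2Q)q_O - 76q_O.
Follower FOC: 331 - 2q_G - 4q_O = 0, so q_O(q_G) = (331 - 2q_G)/4.
The leader anticipates this reaction. Substituting into P = 407 - 2Q gives P = 483/2 - q_G, so π_G = (483/2 - q_G)q_G - 76q_G.
Maximising: ∂π_G/∂q_G = 331/2 - 2q_G = 0, giving q_G = 331/4.
Then q_O = (331 - 2·(331/4))/4 = 331/8.
Price P = 407 - 2·(993/8) = 635/4.
Granite's profit: (635/4 - 76)·(331/4) = 6847.5625.

6847.56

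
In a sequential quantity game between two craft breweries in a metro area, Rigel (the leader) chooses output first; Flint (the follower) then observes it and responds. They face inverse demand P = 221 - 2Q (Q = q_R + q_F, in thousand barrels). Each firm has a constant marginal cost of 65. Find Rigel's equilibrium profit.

1521

Solve by backward induction. Given q_R, the follower Flint maximises π_F = (221 - 2q_R - 2q_F)q_F - 65q_F.
Setting the follower's marginal profit to zero, 156 - 2q_R - 4q_F = 0, i.e. q_F = (156 - 2q_R)/4.
The leader anticipates this reaction. Substituting into P = 221 - 2Q gives P = 143 - q_R, so π_R = (143 - q_R)q_R - 65q_R.
Leader FOC: 78 - 2q_R = 0, so q_R = 39.
Then q_F = (156 - 2·39)/4 = 39/2.
Price P = 221 - 2·(117/2) = 104.
Rigel's profit: (104 - 65)·39 = 1521.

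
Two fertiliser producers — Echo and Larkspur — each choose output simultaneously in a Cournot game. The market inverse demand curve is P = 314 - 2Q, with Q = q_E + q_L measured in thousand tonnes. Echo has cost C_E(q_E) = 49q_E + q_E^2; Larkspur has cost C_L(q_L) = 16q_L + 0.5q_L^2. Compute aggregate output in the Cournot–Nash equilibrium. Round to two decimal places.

Echo's profit: π_E = (314 - 2Q)q_E - (49q_E + q_E²). Setting ∂π_E/∂q_E = 0: 265 - 6q_E - 2(q_L) = 0.
Larkspur's profit: π_L = (314 - 2Q)q_L - (16q_L + (1/2)q_L²). Setting ∂π_L/∂q_L = 0: 298 - 5q_L - 2(q_E) = 0.
Best responses: q_E = (265 - 2q_L)/6, q_L = (298 - 2q_E)/5.
Solving the pair: q_E = 729/26, q_L = 629/13.
Total output Q = 729/26 + 629/13 = 1987/26.

76.42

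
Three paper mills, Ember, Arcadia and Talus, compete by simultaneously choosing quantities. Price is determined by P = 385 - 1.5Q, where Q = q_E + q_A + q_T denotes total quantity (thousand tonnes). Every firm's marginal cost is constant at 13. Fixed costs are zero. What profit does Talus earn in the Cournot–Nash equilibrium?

5766

A representative firm's profit is π_i = q_i(385 - 1.5Q) - 13q_i.
First-order condition (treating rivals' output as given): 372 - 3q_i - (3/2)·Σ_{j≠i} q_j = 0.
With identical firms every q_j equals q_i, so Σ_{j≠i} q_j = 2q_i and 372 = 6q_i, giving q_i = 62.
Price P = 385 - (3/2)·186 = 106.
Talus's profit: (106 - 13)·62 = 5766.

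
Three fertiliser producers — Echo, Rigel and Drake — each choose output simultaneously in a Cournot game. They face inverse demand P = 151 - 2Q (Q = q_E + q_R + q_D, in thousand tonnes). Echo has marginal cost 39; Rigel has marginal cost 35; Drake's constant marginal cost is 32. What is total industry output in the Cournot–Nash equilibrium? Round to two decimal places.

43.38

Echo's profit: π_E = (151 - 2Q)q_E - (39q_E). Setting ∂π_E/∂q_E = 0: 112 - 4q_E - 2(q_R + q_D) = 0.
Rigel's first-order condition: 116 - 4q_R - 2(q_E + q_D) = 0.
Drake's profit: π_D = (151 - 2Q)q_D - (32q_D). Setting ∂π_D/∂q_D = 0: 119 - 4q_D - 2(q_E + q_R) = 0.
Summing all 3 equations gives 347 − 8Q = 0, hence Q = 347/8.
Back-substituting: q_E = (112 − 347/4)/2 = 101/8, q_R = (116 − 347/4)/2 = 117/8, q_D = (119 − 347/4)/2 = 129/8.
Total output Q = 101/8 + 117/8 + 129/8 = 347/8.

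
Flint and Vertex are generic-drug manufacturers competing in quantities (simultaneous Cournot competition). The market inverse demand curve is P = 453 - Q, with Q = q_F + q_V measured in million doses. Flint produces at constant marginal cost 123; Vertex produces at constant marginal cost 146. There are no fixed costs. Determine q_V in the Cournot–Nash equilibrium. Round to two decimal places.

Flint's profit: π_F = (453 - Q)q_F - (123q_F). Setting ∂π_F/∂q_F = 0: 330 - 2q_F - (q_V) = 0.
Vertex's first-order condition: 307 - 2q_V - (q_F) = 0.
So q_F = (330 - q_V)/2 and q_V = (307 - q_F)/2.
Solving the pair: q_F = 353/3, q_V = 284/3.

94.67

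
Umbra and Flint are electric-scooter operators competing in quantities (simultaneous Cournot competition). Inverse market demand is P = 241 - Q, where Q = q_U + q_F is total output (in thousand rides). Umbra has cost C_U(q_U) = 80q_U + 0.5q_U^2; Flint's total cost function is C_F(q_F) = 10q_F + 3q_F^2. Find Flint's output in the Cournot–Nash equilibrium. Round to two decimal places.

23.13

Umbra's profit: π_U = (241 - Q)q_U - (80q_U + (1/2)q_U²). Setting ∂π_U/∂q_U = 0: 161 - 3q_U - (q_F) = 0.
Flint's profit: π_F = (241 - Q)q_F - (10q_F + 3q_F²). Setting ∂π_F/∂q_F = 0: 231 - 8q_F - (q_U) = 0.
Rearranging gives the reaction functions q_U = (161 - q_F)/3 and q_F = (231 - q_U)/8.
Solving the pair: q_U = 1057/23, q_F = 532/23.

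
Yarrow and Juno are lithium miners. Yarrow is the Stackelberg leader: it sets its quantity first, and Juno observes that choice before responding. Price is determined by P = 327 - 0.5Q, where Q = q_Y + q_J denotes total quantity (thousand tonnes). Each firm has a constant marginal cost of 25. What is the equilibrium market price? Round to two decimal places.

Solve by backward induction. Given q_Y, the follower Juno maximises π_J = (327 - (1/2)q_Y - (1/2)q_J)q_J - 25q_J.
Follower FOC: 302 - (1/2)q_Y - q_J = 0, so q_J(q_Y) = (302 - (1/2)q_Y).
The leader anticipates this reaction. Substituting into P = 327 - 0.5Q gives P = 176 - (1/4)q_Y, so π_Y = (176 - (1/4)q_Y)q_Y - 25q_Y.
Maximising: ∂π_Y/∂q_Y = 151 - (1/2)q_Y = 0, giving q_Y = 302.
Then q_J = (302 - (1/2)·302) = 151.
Total output Q = 453, so price P = 327 - (1/2)·453 = 201/2.

100.50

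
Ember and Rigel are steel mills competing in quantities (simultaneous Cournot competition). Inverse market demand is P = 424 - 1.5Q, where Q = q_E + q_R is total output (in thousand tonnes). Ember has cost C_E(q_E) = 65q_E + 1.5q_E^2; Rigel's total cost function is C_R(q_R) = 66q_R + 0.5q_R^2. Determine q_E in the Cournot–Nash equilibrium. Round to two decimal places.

Ember's profit: π_E = (424 - 1.5Q)q_E - (65q_E + (3/2)q_E²). Setting ∂π_E/∂q_E = 0: 359 - 6q_E - (3/2)(q_R) = 0.
Rigel's first-order condition: 358 - 4q_R - (3/2)(q_E) = 0.
Best responses: q_E = (359 - (3/2)q_R)/6, q_R = (358 - (3/2)q_E)/4.
Solving the pair: q_E = 124/3, q_R = 74.

41.33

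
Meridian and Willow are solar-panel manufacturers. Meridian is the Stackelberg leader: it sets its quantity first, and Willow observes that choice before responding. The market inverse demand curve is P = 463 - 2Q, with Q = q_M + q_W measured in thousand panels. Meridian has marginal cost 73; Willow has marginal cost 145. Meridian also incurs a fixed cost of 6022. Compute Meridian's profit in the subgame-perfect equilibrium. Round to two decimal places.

7318.25

The follower Willow best-responds to any q_M: π_W = (463 - 2Q)q_W - 145q_W.
Follower FOC: 318 - 2q_M - 4q_W = 0, so q_W(q_M) = (318 - 2q_M)/4.
The leader anticipates this reaction. Substituting into P = 463 - 2Q gives P = 304 - q_M, so π_M = (304 - q_M)q_M - 73q_M.
Maximising: ∂π_M/∂q_M = 231 - 2q_M = 0, giving q_M = 231/2.
Then q_W = (318 - 2·(231/2))/4 = 87/4.
Price P = 463 - 2·(549/4) = 377/2.
Meridian's profit: (377/2 - 73)·(231/2) - 6022 = 7318.2500.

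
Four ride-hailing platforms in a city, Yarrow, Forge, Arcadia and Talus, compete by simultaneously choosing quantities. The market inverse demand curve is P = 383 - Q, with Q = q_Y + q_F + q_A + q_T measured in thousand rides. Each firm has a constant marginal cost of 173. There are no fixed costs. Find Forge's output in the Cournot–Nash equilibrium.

42

A representative firm's profit is π_i = q_i(383 - Q) - 173q_i.
First-order condition (treating rivals' output as given): 210 - 2q_i - Σ_{j≠i} q_j = 0.
With identical firms every q_j equals q_i, so Σ_{j≠i} q_j = 3q_i and 210 = 5q_i, giving q_i = 42.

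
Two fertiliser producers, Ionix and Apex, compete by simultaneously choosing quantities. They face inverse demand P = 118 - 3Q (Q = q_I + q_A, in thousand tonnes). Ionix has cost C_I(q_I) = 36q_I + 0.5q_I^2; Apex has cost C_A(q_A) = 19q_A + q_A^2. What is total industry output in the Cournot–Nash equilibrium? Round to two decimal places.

Ionix's profit: π_I = (118 - 3Q)q_I - (36q_I + (1/2)q_I²). Setting ∂π_I/∂q_I = 0: 82 - 7q_I - 3(q_A) = 0.
Apex's profit: π_A = (118 - 3Q)q_A - (19q_A + q_A²). Setting ∂π_A/∂q_A = 0: 99 - 8q_A - 3(q_I) = 0.
Best responses: q_I = (82 - 3q_A)/7, q_A = (99 - 3q_I)/8.
Substituting one into the other gives q_I = 359/47 and q_A = 447/47.
Total output Q = 359/47 + 447/47 = 806/47.

17.15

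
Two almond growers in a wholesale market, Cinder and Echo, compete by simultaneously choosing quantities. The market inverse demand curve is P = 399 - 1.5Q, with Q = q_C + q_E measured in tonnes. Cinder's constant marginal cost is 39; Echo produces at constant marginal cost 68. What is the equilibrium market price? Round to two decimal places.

168.67

Cinder's profit: π_C = (399 - 1.5Q)q_C - (39q_C). Setting ∂π_C/∂q_C = 0: 360 - 3q_C - (3/2)(q_E) = 0.
Echo's first-order condition: 331 - 3q_E - (3/2)(q_C) = 0.
So q_C = (360 - (3/2)q_E)/3 and q_E = (331 - (3/2)q_C)/3.
Solving the pair: q_C = 778/9, q_E = 604/9.
Total output Q = 1382/9, so price P = 399 - (3/2)·(1382/9) = 506/3.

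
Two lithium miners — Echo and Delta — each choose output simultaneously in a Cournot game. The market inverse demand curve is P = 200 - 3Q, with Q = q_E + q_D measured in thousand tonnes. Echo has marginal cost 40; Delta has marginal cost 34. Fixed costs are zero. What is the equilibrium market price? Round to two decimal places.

Echo's profit: π_E = (200 - 3Q)q_E - (40q_E). Setting ∂π_E/∂q_E = 0: 160 - 6q_E - 3(q_D) = 0.
Delta's first-order condition: 166 - 6q_D - 3(q_E) = 0.
Rearranging gives the reaction functions q_E = (160 - 3q_D)/6 and q_D = (166 - 3q_E)/6.
Substituting one into the other gives q_E = 154/9 and q_D = 172/9.
Total output Q = 326/9, so price P = 200 - 3·(326/9) = 274/3.

91.33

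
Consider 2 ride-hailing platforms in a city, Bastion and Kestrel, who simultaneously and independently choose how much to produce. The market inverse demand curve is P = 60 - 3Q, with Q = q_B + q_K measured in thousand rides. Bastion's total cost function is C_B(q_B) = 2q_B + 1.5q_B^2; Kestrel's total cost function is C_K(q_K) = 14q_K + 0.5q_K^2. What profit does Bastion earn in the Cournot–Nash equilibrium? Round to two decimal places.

Bastion's profit: π_B = (60 - 3Q)q_B - (2q_B + (3/2)q_B²). Setting ∂π_B/∂q_B = 0: 58 - 9q_B - 3(q_K) = 0.
Kestrel's profit: π_K = (60 - 3Q)q_K - (14q_K + (1/2)q_K²). Setting ∂π_K/∂q_K = 0: 46 - 7q_K - 3(q_B) = 0.
Rearranging gives the reaction functions q_B = (58 - 3q_K)/9 and q_K = (46 - 3q_B)/7.
Substituting one into the other gives q_B = 134/27 and q_K = 40/9.
Price P = 60 - 3·(254/27) = 286/9.
Bastion's profit: (286/9)·(134/27) - 2·(134/27) - (3/2)(134/27)² = 110.8395.

110.84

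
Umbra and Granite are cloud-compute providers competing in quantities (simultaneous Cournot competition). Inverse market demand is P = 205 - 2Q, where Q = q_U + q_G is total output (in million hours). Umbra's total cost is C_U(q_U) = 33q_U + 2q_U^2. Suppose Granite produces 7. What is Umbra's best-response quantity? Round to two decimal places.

19.75

With the rival's output fixed at 7, Umbra's profit is π_U = (205 - 2·7 - 2q_U)q_U - (33q_U + 2q_U²) = (191 - 2q_U)q_U - (33q_U + 2q_U²).
∂π_U/∂q_U = 158 - 8q_U = 0, so q_U = 79/4.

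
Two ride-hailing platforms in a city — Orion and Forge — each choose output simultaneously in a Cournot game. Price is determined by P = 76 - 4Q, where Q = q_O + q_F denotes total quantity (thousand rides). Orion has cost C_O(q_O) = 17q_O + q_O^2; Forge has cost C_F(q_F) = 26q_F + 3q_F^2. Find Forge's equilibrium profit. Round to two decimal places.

31.73

Orion's profit: π_O = (76 - 4Q)q_O - (17q_O + q_O²). Setting ∂π_O/∂q_O = 0: 59 - 10q_O - 4(q_F) = 0.
Forge's profit: π_F = (76 - 4Q)q_F - (26q_F + 3q_F²). Setting ∂π_F/∂q_F = 0: 50 - 14q_F - 4(q_O) = 0.
Best responses: q_O = (59 - 4q_F)/10, q_F = (50 - 4q_O)/14.
Substituting one into the other gives q_O = 313/62 and q_F = 66/31.
Price P = 76 - 4·(445/62) = 1466/31.
Forge's profit: (1466/31)·(66/31) - 26·(66/31) - 3(66/31)² = 31.7294.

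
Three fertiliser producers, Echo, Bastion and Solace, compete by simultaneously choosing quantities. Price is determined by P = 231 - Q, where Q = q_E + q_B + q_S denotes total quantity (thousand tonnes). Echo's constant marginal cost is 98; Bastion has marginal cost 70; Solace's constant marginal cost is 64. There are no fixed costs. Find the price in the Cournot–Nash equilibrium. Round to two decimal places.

Echo's profit: π_E = (231 - Q)q_E - (98q_E). Setting ∂π_E/∂q_E = 0: 133 - 2q_E - (q_B + q_S) = 0.
Bastion's profit: π_B = (231 - Q)q_B - (70q_B). Setting ∂π_B/∂q_B = 0: 161 - 2q_B - (q_E + q_S) = 0.
Solace's profit: π_S = (231 - Q)q_S - (64q_S). Setting ∂π_S/∂q_S = 0: 167 - 2q_S - (q_E + q_B) = 0.
Adding the 3 conditions: 461 − 2Q − 2Q = 0, i.e. Q = 461/4.
Back-substituting: q_E = (133 − 461/4) = 71/4, q_B = (161 − 461/4) = 183/4, q_S = (167 − 461/4) = 207/4.
Total output Q = 461/4, so price P = 231 - 461/4 = 463/4.

115.75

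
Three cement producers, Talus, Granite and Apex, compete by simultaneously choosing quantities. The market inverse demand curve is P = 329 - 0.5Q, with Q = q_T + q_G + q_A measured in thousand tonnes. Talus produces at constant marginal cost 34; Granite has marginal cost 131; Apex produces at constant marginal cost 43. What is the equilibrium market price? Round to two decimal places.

Talus's profit: π_T = (329 - 0.5Q)q_T - (34q_T). Setting ∂π_T/∂q_T = 0: 295 - q_T - (1/2)(q_G + q_A) = 0.
Granite's profit: π_G = (329 - 0.5Q)q_G - (131q_G). Setting ∂π_G/∂q_G = 0: 198 - q_G - (1/2)(q_T + q_A) = 0.
Apex's profit: π_A = (329 - 0.5Q)q_A - (43q_A). Setting ∂π_A/∂q_A = 0: 286 - q_A - (1/2)(q_T + q_G) = 0.
Adding the 3 conditions: 779 − Q − Q = 0, i.e. Q = 779/2.
Back-substituting: q_T = (295 − 779/4)/(1/2) = 401/2, q_G = (198 − 779/4)/(1/2) = 13/2, q_A = (286 − 779/4)/(1/2) = 365/2.
Total output Q = 779/2, so price P = 329 - (1/2)·(779/2) = 537/4.

134.25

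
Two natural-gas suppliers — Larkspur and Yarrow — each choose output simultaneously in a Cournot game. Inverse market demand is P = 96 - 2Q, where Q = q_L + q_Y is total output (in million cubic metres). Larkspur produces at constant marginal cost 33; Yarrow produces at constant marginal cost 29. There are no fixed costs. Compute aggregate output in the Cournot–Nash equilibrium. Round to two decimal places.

21.67

Larkspur's profit: π_L = (96 - 2Q)q_L - (33q_L). Setting ∂π_L/∂q_L = 0: 63 - 4q_L - 2(q_Y) = 0.
Yarrow's first-order condition: 67 - 4q_Y - 2(q_L) = 0.
Rearranging gives the reaction functions q_L = (63 - 2q_Y)/4 and q_Y = (67 - 2q_L)/4.
Solving the pair: q_L = 59/6, q_Y = 71/6.
Total output Q = 59/6 + 71/6 = 65/3.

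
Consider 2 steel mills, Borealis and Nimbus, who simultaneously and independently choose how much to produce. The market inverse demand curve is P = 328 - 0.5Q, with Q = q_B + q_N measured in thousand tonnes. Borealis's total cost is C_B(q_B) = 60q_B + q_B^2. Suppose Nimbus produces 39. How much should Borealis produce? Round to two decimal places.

82.83

With the rival's output fixed at 39, Borealis's profit is π_B = (328 - (1/2)·39 - (1/2)q_B)q_B - (60q_B + q_B²) = (617/2 - (1/2)q_B)q_B - (60q_B + q_B²).
∂π_B/∂q_B = 497/2 - 3q_B = 0, so q_B = 497/6.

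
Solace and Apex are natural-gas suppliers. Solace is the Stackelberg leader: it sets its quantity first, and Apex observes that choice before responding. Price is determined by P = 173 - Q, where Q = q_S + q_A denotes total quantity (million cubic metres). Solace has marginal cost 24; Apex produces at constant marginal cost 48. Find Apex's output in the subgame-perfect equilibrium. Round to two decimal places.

19.25

Solve by backward induction. Given q_S, the follower Apex maximises π_A = (173 - q_S - q_A)q_A - 48q_A.
∂π_A/∂q_A = 125 - q_S - 2q_A = 0 gives the reaction function q_A = (125 - q_S)/2.
Solace substitutes q_A(q_S) into its own profit: π_S = q_S(173 - q_S - (125 - q_S)/2) - 24q_S = (221/2 - (1/2)q_S)q_S - 24q_S.
Leader FOC: 173/2 - q_S = 0, so q_S = 173/2.
Then q_A = (125 - 173/2)/2 = 77/4.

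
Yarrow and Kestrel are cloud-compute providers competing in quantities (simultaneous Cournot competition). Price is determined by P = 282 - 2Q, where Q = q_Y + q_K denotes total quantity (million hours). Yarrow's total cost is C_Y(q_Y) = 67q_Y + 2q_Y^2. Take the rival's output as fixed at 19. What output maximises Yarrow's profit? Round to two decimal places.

With the rival's output fixed at 19, Yarrow's profit is π_Y = (282 - 2·19 - 2q_Y)q_Y - (67q_Y + 2q_Y²) = (244 - 2q_Y)q_Y - (67q_Y + 2q_Y²).
∂π_Y/∂q_Y = 177 - 8q_Y = 0, so q_Y = 177/8.

22.13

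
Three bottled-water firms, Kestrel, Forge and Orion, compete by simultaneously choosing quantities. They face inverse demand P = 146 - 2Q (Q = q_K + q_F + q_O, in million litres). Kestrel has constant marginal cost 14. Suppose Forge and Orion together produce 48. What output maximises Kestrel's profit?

With rivals' combined output fixed at 48, Kestrel's profit is π_K = (146 - 2·48 - 2q_K)q_K - (14q_K) = (50 - 2q_K)q_K - (14q_K).
∂π_K/∂q_K = 36 - 4q_K = 0, so q_K = 9.

9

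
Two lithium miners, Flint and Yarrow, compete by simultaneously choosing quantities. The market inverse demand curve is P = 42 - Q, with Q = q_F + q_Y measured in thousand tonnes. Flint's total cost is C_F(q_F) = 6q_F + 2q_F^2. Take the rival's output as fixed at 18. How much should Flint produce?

3

With the rival's output fixed at 18, Flint's profit is π_F = (42 - 18 - q_F)q_F - (6q_F + 2q_F²) = (24 - q_F)q_F - (6q_F + 2q_F²).
∂π_F/∂q_F = 18 - 6q_F = 0, so q_F = 3.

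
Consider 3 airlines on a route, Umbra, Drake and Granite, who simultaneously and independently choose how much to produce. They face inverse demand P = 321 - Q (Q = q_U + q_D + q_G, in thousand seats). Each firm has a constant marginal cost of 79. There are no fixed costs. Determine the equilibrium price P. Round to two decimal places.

Each firm earns π_i = (321 - Q)q_i - 79q_i.
Setting ∂π_i/∂q_i = 0 with rivals' quantities fixed: 242 - 2q_i - Σ_{j≠i} q_j = 0.
With identical firms every q_j equals q_i, so Σ_{j≠i} q_j = 2q_i and 242 = 4q_i, giving q_i = 121/2.
Total output Q = 363/2, so price P = 321 - 363/2 = 279/2.

139.50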